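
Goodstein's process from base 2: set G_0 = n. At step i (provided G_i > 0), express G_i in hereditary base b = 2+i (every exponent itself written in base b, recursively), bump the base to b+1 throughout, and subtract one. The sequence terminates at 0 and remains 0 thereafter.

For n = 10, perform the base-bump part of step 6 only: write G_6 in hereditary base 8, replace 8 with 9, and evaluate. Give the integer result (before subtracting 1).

i=0: 10 = 2^(2 + 1) + 2 (b=2); 2→3: 3^(3 + 1) + 3 = 84; 84−1 = 83
i=1: 83 = 3^(3 + 1) + 2 (b=3); 3→4: 4^(4 + 1) + 2 = 1026; 1026−1 = 1025
i=2: 1025 = 4^(4 + 1) + 1 (b=4); 4→5: 5^(5 + 1) + 1 = 15626; 15626−1 = 15625
i=3: 15625 = 5^(5 + 1) (b=5); 5→6: 6^(6 + 1) = 279936; 279936−1 = 279935
i=4: 279935 = 5·6^6 + 5·6^5 + 5·6^4 + 5·6^3 + 5·6^2 + 5·6 + 5 (b=6); 6→7: 5·7^7 + 5·7^5 + 5·7^4 + 5·7^3 + 5·7^2 + 5·7 + 5 = 4215755; 4215755−1 = 4215754
i=5: 4215754 = 5·7^7 + 5·7^5 + 5·7^4 + 5·7^3 + 5·7^2 + 5·7 + 4 (b=7); 7→8: 5·8^8 + 5·8^5 + 5·8^4 + 5·8^3 + 5·8^2 + 5·8 + 4 = 84073324; 84073324−1 = 84073323

1937434593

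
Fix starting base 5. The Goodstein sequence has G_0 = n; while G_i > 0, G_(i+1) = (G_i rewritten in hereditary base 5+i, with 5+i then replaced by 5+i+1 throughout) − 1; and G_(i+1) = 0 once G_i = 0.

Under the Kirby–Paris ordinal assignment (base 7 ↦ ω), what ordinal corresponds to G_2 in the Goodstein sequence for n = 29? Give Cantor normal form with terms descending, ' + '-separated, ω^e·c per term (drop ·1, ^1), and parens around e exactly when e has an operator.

ω^2 + 2

29 —HB5→ 5^2 + 4 —bump→ 6^2 + 4 = 40 —(−1)→ 39
39 —HB6→ 6^2 + 3 —bump→ 7^2 + 3 = 52 —(−1)→ 51
51 —HB7→ 7^2 + 2 —bump→ 8^2 + 2 = 66 —(−1)→ 65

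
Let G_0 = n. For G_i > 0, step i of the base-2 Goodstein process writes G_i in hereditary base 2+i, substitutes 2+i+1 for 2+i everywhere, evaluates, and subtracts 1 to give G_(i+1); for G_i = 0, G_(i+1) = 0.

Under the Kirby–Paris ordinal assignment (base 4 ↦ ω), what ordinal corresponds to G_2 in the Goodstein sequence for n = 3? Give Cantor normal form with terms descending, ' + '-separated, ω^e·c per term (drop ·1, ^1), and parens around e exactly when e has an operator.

3 —HB2→ 2 + 1 —bump→ 3 + 1 = 4 —(−1)→ 3
3 —HB3→ 3 —bump→ 4 = 4 —(−1)→ 3
3 —HB4→ 3 —bump→ 3 = 3 —(−1)→ 2

3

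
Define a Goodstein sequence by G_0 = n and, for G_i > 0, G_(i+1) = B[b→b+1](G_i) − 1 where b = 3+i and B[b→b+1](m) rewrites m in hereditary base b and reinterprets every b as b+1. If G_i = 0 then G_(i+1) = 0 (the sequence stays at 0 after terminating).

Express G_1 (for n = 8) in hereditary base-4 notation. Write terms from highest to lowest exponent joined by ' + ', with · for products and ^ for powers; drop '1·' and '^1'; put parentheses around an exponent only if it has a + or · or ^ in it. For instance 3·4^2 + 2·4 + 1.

[0] 8 ≡ 2·3 + 2 (base 3). Lift 4: 10. −1: 9.
[1] 9 ≡ 2·4 + 1 (base 4). Lift 5: 11. −1: 10.

2·4 + 1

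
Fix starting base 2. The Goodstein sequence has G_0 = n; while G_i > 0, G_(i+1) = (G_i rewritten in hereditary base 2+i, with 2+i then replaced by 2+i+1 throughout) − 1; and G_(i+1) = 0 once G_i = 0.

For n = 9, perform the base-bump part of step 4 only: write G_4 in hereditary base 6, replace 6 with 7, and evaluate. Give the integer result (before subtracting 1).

step 0: 9 = 2^(2 + 1) + 1; sub 3 for 2: 3^(3 + 1) + 1; = 82; G_1 = 82−1 = 81
step 1: 81 = 3^(3 + 1); sub 4 for 3: 4^(4 + 1); = 1024; G_2 = 1024−1 = 1023
step 2: 1023 = 3·4^4 + 3·4^3 + 3·4^2 + 3·4 + 3; sub 5 for 4: 3·5^5 + 3·5^3 + 3·5^2 + 3·5 + 3; = 9843; G_3 = 9843−1 = 9842
step 3: 9842 = 3·5^5 + 3·5^3 + 3·5^2 + 3·5 + 2; sub 6 for 5: 3·6^6 + 3·6^3 + 3·6^2 + 3·6 + 2; = 140744; G_4 = 140744−1 = 140743

2471827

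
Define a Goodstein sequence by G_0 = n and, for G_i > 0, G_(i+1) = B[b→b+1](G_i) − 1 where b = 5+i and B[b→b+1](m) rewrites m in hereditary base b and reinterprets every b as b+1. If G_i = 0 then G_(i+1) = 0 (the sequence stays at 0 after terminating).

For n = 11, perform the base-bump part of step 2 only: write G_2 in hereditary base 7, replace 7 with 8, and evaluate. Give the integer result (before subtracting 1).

[0] 11 ≡ 2·5 + 1 (base 5). Lift 6: 13. −1: 12.
[1] 12 ≡ 2·6 (base 6). Lift 7: 14. −1: 13.
[2] 13 ≡ 7 + 6 (base 7). Lift 8: 14. −1: 13.

14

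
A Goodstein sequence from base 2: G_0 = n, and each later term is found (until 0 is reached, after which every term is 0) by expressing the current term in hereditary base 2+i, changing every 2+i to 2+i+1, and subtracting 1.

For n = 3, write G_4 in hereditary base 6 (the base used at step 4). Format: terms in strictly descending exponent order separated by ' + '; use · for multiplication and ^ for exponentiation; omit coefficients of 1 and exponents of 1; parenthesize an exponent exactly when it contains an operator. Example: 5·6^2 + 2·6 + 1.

1

(0) 3|_2 = 2 + 1 ↦ 3 + 1|_3 = 4 ⇒ 3
(1) 3|_3 = 3 ↦ 4|_4 = 4 ⇒ 3
(2) 3|_4 = 3 ↦ 3|_5 = 3 ⇒ 2
(3) 2|_5 = 2 ↦ 2|_6 = 2 ⇒ 1
(4) 1|_6 = 1 ↦ 1|_7 = 1 ⇒ 0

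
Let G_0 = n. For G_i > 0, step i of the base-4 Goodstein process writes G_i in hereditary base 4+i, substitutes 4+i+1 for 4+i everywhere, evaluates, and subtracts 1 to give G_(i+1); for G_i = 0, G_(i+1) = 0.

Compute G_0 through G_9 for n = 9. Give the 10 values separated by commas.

9, 10, 11, 11, 11, 11, 11, 11, 11, 10

G_0=9  [base 4] 2·4 + 1  →[4↦5]→  2·5 + 1 = 11  −1 ⇒ G_1=10
G_1=10  [base 5] 2·5  →[5↦6]→  2·6 = 12  −1 ⇒ G_2=11
G_2=11  [base 6] 6 + 5  →[6↦7]→  7 + 5 = 12  −1 ⇒ G_3=11
G_3=11  [base 7] 7 + 4  →[7↦8]→  8 + 4 = 12  −1 ⇒ G_4=11
G_4=11  [base 8] 8 + 3  →[8↦9]→  9 + 3 = 12  −1 ⇒ G_5=11
G_5=11  [base 9] 9 + 2  →[9↦10]→  10 + 2 = 12  −1 ⇒ G_6=11
G_6=11  [base 10] 10 + 1  →[10↦11]→  11 + 1 = 12  −1 ⇒ G_7=11
G_7=11  [base 11] 11  →[11↦12]→  12 = 12  −1 ⇒ G_8=11
G_8=11  [base 12] 11  →[12↦13]→  11 = 11  −1 ⇒ G_9=10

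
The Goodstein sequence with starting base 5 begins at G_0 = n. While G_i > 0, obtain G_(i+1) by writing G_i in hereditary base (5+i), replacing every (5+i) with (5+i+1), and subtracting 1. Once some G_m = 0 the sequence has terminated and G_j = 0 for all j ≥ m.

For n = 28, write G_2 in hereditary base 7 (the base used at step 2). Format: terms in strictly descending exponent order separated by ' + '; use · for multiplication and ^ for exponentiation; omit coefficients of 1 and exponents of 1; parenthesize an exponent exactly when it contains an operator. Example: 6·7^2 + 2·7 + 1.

base 5: 28 = 5^2 + 3; at 6: 6^2 + 3 = 39; next = 38
base 6: 38 = 6^2 + 2; at 7: 7^2 + 2 = 51; next = 50
base 7: 50 = 7^2 + 1; at 8: 8^2 + 1 = 65; next = 64

7^2 + 1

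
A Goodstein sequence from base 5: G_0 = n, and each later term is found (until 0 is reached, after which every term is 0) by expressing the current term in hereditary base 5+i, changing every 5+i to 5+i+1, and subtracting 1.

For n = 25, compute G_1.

(0) 25|_5 = 5^2 ↦ 6^2|_6 = 36 ⇒ 35
(1) 35|_6 = 5·6 + 5 ↦ 5·7 + 5|_7 = 40 ⇒ 39

35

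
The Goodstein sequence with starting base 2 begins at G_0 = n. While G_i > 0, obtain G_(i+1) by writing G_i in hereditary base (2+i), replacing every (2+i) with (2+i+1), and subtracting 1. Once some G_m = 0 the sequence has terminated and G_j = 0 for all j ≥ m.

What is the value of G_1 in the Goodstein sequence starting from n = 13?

step 0: 13 = 2^(2 + 1) + 2^2 + 1; sub 3 for 2: 3^(3 + 1) + 3^3 + 1; = 109; G_1 = 109−1 = 108
step 1: 108 = 3^(3 + 1) + 3^3; sub 4 for 3: 4^(4 + 1) + 4^4; = 1280; G_2 = 1280−1 = 1279

108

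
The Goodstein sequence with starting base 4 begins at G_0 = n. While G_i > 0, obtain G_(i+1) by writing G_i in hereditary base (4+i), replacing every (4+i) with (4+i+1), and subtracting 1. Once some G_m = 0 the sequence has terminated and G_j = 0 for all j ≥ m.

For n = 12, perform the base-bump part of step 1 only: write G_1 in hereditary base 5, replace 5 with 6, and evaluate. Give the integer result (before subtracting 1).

(0) 12|_4 = 3·4 ↦ 3·5|_5 = 15 ⇒ 14
(1) 14|_5 = 2·5 + 4 ↦ 2·6 + 4|_6 = 16 ⇒ 15

16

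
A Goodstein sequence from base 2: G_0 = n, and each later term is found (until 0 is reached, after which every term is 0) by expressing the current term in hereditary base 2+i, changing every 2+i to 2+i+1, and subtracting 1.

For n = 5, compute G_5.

1197

step 0: 5 = 2^2 + 1; sub 3 for 2: 3^3 + 1; = 28; G_1 = 28−1 = 27
step 1: 27 = 3^3; sub 4 for 3: 4^4; = 256; G_2 = 256−1 = 255
step 2: 255 = 3·4^3 + 3·4^2 + 3·4 + 3; sub 5 for 4: 3·5^3 + 3·5^2 + 3·5 + 3; = 468; G_3 = 468−1 = 467
step 3: 467 = 3·5^3 + 3·5^2 + 3·5 + 2; sub 6 for 5: 3·6^3 + 3·6^2 + 3·6 + 2; = 776; G_4 = 776−1 = 775
step 4: 775 = 3·6^3 + 3·6^2 + 3·6 + 1; sub 7 for 6: 3·7^3 + 3·7^2 + 3·7 + 1; = 1198; G_5 = 1198−1 = 1197
step 5: 1197 = 3·7^3 + 3·7^2 + 3·7; sub 8 for 7: 3·8^3 + 3·8^2 + 3·8; = 1752; G_6 = 1752−1 = 1751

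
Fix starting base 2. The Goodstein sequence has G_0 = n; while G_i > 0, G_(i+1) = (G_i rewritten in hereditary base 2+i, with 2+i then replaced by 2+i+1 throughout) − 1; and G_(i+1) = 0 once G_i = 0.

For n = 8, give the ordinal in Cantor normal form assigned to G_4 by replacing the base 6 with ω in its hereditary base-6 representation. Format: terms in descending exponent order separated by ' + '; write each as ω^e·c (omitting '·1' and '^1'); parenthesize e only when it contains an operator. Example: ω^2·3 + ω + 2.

i=0: 8 = 2^(2 + 1) (b=2); 2→3: 3^(3 + 1) = 81; 81−1 = 80
i=1: 80 = 2·3^3 + 2·3^2 + 2·3 + 2 (b=3); 3→4: 2·4^4 + 2·4^2 + 2·4 + 2 = 554; 554−1 = 553
i=2: 553 = 2·4^4 + 2·4^2 + 2·4 + 1 (b=4); 4→5: 2·5^5 + 2·5^2 + 2·5 + 1 = 6311; 6311−1 = 6310
i=3: 6310 = 2·5^5 + 2·5^2 + 2·5 (b=5); 5→6: 2·6^6 + 2·6^2 + 2·6 = 93396; 93396−1 = 93395
i=4: 93395 = 2·6^6 + 2·6^2 + 6 + 5 (b=6); 6→7: 2·7^7 + 2·7^2 + 7 + 5 = 1647196; 1647196−1 = 1647195

ω^ω·2 + ω^2·2 + ω + 5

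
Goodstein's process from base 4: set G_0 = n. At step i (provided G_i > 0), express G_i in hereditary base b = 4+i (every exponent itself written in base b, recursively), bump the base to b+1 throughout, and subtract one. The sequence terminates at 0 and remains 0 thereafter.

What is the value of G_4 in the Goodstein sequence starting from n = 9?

11

i=0: 9 = 2·4 + 1 (b=4); 4→5: 2·5 + 1 = 11; 11−1 = 10
i=1: 10 = 2·5 (b=5); 5→6: 2·6 = 12; 12−1 = 11
i=2: 11 = 6 + 5 (b=6); 6→7: 7 + 5 = 12; 12−1 = 11
i=3: 11 = 7 + 4 (b=7); 7→8: 8 + 4 = 12; 12−1 = 11
i=4: 11 = 8 + 3 (b=8); 8→9: 9 + 3 = 12; 12−1 = 11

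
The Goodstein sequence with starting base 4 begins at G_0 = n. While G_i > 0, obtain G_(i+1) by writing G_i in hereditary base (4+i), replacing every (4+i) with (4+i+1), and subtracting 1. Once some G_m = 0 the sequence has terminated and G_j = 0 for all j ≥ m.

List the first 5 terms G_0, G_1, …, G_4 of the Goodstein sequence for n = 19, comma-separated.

19, 27, 37, 49, 63

G_0 = 19. HB_4(19) = 4^2 + 3. Bump = 28. G_1 = 27.
G_1 = 27. HB_5(27) = 5^2 + 2. Bump = 38. G_2 = 37.
G_2 = 37. HB_6(37) = 6^2 + 1. Bump = 50. G_3 = 49.
G_3 = 49. HB_7(49) = 7^2. Bump = 64. G_4 = 63.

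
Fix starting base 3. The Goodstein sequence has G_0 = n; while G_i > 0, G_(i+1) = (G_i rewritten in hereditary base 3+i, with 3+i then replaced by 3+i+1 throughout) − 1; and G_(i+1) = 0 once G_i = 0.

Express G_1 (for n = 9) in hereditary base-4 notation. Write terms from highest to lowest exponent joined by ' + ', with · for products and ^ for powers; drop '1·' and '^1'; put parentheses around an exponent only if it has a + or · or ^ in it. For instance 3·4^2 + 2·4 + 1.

3·4 + 3

step 0: 9 = 3^2; sub 4 for 3: 4^2; = 16; G_1 = 16−1 = 15
step 1: 15 = 3·4 + 3; sub 5 for 4: 3·5 + 3; = 18; G_2 = 18−1 = 17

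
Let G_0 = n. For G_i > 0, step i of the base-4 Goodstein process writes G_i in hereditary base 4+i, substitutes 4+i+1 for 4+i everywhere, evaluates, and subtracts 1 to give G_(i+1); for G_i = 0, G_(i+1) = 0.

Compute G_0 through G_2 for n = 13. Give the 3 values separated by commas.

13, 15, 17

step 0: 13 = 3·4 + 1; sub 5 for 4: 3·5 + 1; = 16; G_1 = 16−1 = 15
step 1: 15 = 3·5; sub 6 for 5: 3·6; = 18; G_2 = 18−1 = 17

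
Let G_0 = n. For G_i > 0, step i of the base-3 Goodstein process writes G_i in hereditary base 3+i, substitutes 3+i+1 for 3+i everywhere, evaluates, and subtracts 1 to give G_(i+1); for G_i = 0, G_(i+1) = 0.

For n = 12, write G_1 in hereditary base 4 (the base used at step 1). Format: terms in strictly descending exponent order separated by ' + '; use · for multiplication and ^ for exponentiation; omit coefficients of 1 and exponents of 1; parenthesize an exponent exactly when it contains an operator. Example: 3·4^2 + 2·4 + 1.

4^2 + 3

12 —HB3→ 3^2 + 3 —bump→ 4^2 + 4 = 20 —(−1)→ 19
19 —HB4→ 4^2 + 3 —bump→ 5^2 + 3 = 28 —(−1)→ 27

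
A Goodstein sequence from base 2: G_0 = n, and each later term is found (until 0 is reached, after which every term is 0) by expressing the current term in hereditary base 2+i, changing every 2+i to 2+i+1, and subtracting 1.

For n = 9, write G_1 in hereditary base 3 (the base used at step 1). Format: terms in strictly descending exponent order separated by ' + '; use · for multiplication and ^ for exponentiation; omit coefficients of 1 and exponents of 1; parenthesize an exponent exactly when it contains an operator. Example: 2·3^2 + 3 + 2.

G_0 = 9. HB_2(9) = 2^(2 + 1) + 1. Bump = 82. G_1 = 81.
G_1 = 81. HB_3(81) = 3^(3 + 1). Bump = 1024. G_2 = 1023.

3^(3 + 1)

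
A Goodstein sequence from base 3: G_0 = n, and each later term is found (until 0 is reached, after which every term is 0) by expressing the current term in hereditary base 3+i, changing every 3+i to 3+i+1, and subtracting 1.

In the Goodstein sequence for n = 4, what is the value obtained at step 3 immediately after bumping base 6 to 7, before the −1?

3

base 3: 4 = 3 + 1; at 4: 4 + 1 = 5; next = 4
base 4: 4 = 4; at 5: 5 = 5; next = 4
base 5: 4 = 4; at 6: 4 = 4; next = 3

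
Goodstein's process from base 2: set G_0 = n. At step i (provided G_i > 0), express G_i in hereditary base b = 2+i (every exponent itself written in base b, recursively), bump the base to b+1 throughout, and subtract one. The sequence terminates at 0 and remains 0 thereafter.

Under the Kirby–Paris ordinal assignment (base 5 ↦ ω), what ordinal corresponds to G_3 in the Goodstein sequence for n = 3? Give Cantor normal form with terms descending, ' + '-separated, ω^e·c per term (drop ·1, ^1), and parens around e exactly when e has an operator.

[0] 3 ≡ 2 + 1 (base 2). Lift 3: 4. −1: 3.
[1] 3 ≡ 3 (base 3). Lift 4: 4. −1: 3.
[2] 3 ≡ 3 (base 4). Lift 5: 3. −1: 2.

2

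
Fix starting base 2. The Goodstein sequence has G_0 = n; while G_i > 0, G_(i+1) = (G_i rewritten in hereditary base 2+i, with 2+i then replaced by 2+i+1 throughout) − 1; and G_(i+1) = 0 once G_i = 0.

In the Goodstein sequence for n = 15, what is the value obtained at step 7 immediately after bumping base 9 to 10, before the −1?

base 2: 15 = 2^(2 + 1) + 2^2 + 2 + 1; at 3: 3^(3 + 1) + 3^3 + 3 + 1 = 112; next = 111
base 3: 111 = 3^(3 + 1) + 3^3 + 3; at 4: 4^(4 + 1) + 4^4 + 4 = 1284; next = 1283
base 4: 1283 = 4^(4 + 1) + 4^4 + 3; at 5: 5^(5 + 1) + 5^5 + 3 = 18753; next = 18752
base 5: 18752 = 5^(5 + 1) + 5^5 + 2; at 6: 6^(6 + 1) + 6^6 + 2 = 326594; next = 326593
base 6: 326593 = 6^(6 + 1) + 6^6 + 1; at 7: 7^(7 + 1) + 7^7 + 1 = 6588345; next = 6588344
base 7: 6588344 = 7^(7 + 1) + 7^7; at 8: 8^(8 + 1) + 8^8 = 150994944; next = 150994943
base 8: 150994943 = 8^(8 + 1) + 7·8^7 + 7·8^6 + 7·8^5 + 7·8^4 + 7·8^3 + 7·8^2 + 7·8 + 7; at 9: 9^(9 + 1) + 7·9^7 + 7·9^6 + 7·9^5 + 7·9^4 + 7·9^3 + 7·9^2 + 7·9 + 7 = 3524450281; next = 3524450280

100077777776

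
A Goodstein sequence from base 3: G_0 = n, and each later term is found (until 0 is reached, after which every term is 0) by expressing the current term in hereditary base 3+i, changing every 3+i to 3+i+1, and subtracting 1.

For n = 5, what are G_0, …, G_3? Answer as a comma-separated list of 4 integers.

5, 5, 5, 5

G_0=5  [base 3] 3 + 2  →[3↦4]→  4 + 2 = 6  −1 ⇒ G_1=5
G_1=5  [base 4] 4 + 1  →[4↦5]→  5 + 1 = 6  −1 ⇒ G_2=5
G_2=5  [base 5] 5  →[5↦6]→  6 = 6  −1 ⇒ G_3=5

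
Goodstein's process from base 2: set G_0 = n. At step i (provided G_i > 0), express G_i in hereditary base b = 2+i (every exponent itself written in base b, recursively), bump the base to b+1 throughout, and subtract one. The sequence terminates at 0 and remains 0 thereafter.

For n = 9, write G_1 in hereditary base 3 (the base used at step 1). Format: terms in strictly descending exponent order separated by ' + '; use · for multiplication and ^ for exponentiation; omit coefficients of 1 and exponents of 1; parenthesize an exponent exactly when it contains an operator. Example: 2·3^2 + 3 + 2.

G_0=9  [base 2] 2^(2 + 1) + 1  →[2↦3]→  3^(3 + 1) + 1 = 82  −1 ⇒ G_1=81
G_1=81  [base 3] 3^(3 + 1)  →[3↦4]→  4^(4 + 1) = 1024  −1 ⇒ G_2=1023

3^(3 + 1)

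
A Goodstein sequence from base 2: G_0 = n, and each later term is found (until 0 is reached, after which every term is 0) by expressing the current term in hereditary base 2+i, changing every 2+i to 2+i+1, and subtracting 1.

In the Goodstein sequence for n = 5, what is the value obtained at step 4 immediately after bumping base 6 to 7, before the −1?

base 2: 5 = 2^2 + 1; at 3: 3^3 + 1 = 28; next = 27
base 3: 27 = 3^3; at 4: 4^4 = 256; next = 255
base 4: 255 = 3·4^3 + 3·4^2 + 3·4 + 3; at 5: 3·5^3 + 3·5^2 + 3·5 + 3 = 468; next = 467
base 5: 467 = 3·5^3 + 3·5^2 + 3·5 + 2; at 6: 3·6^3 + 3·6^2 + 3·6 + 2 = 776; next = 775
base 6: 775 = 3·6^3 + 3·6^2 + 3·6 + 1; at 7: 3·7^3 + 3·7^2 + 3·7 + 1 = 1198; next = 1197

1198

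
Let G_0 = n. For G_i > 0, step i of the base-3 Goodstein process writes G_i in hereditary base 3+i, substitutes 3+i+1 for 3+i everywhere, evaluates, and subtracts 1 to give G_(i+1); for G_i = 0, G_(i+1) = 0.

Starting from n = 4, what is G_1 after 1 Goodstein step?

4

G_0 = 4. HB_3(4) = 3 + 1. Bump = 5. G_1 = 4.
G_1 = 4. HB_4(4) = 4. Bump = 5. G_2 = 4.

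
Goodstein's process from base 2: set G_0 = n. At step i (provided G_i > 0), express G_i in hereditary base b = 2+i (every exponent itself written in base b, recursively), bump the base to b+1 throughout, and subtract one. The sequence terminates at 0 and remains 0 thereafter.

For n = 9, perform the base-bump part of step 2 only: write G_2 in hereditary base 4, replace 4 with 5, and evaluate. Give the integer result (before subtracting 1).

9843

9 —HB2→ 2^(2 + 1) + 1 —bump→ 3^(3 + 1) + 1 = 82 —(−1)→ 81
81 —HB3→ 3^(3 + 1) —bump→ 4^(4 + 1) = 1024 —(−1)→ 1023
1023 —HB4→ 3·4^4 + 3·4^3 + 3·4^2 + 3·4 + 3 —bump→ 3·5^5 + 3·5^3 + 3·5^2 + 3·5 + 3 = 9843 —(−1)→ 9842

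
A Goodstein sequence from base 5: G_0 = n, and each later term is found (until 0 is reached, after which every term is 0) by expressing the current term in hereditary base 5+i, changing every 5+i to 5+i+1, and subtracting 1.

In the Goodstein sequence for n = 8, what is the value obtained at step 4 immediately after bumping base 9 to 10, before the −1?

8

(0) 8|_5 = 5 + 3 ↦ 6 + 3|_6 = 9 ⇒ 8
(1) 8|_6 = 6 + 2 ↦ 7 + 2|_7 = 9 ⇒ 8
(2) 8|_7 = 7 + 1 ↦ 8 + 1|_8 = 9 ⇒ 8
(3) 8|_8 = 8 ↦ 9|_9 = 9 ⇒ 8
(4) 8|_9 = 8 ↦ 8|_10 = 8 ⇒ 7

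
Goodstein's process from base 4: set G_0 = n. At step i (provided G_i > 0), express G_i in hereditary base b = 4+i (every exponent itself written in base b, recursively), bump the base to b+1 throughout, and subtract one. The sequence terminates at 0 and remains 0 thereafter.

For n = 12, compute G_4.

17

G_0=12  [base 4] 3·4  →[4↦5]→  3·5 = 15  −1 ⇒ G_1=14
G_1=14  [base 5] 2·5 + 4  →[5↦6]→  2·6 + 4 = 16  −1 ⇒ G_2=15
G_2=15  [base 6] 2·6 + 3  →[6↦7]→  2·7 + 3 = 17  −1 ⇒ G_3=16
G_3=16  [base 7] 2·7 + 2  →[7↦8]→  2·8 + 2 = 18  −1 ⇒ G_4=17
G_4=17  [base 8] 2·8 + 1  →[8↦9]→  2·9 + 1 = 19  −1 ⇒ G_5=18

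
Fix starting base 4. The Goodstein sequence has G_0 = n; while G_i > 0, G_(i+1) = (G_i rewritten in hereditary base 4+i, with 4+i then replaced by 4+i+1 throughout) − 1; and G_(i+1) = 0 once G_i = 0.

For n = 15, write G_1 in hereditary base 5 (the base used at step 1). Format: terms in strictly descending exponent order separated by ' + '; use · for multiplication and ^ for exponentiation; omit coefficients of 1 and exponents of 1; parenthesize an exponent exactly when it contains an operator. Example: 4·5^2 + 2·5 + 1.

3·5 + 2

[0] 15 ≡ 3·4 + 3 (base 4). Lift 5: 18. −1: 17.
[1] 17 ≡ 3·5 + 2 (base 5). Lift 6: 20. −1: 19.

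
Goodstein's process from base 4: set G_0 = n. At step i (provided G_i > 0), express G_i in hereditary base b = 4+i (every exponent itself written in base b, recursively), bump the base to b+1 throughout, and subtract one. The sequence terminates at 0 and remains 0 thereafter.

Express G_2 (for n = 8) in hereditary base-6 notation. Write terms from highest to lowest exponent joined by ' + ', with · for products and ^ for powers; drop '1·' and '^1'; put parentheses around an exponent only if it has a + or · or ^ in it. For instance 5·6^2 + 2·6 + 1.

6 + 3

8 —HB4→ 2·4 —bump→ 2·5 = 10 —(−1)→ 9
9 —HB5→ 5 + 4 —bump→ 6 + 4 = 10 —(−1)→ 9
9 —HB6→ 6 + 3 —bump→ 7 + 3 = 10 —(−1)→ 9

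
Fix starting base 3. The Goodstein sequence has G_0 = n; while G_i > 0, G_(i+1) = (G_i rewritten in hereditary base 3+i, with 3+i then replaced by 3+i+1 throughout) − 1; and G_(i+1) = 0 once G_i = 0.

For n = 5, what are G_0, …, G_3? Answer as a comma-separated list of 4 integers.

G_0=5  [base 3] 3 + 2  →[3↦4]→  4 + 2 = 6  −1 ⇒ G_1=5
G_1=5  [base 4] 4 + 1  →[4↦5]→  5 + 1 = 6  −1 ⇒ G_2=5
G_2=5  [base 5] 5  →[5↦6]→  6 = 6  −1 ⇒ G_3=5

5, 5, 5, 5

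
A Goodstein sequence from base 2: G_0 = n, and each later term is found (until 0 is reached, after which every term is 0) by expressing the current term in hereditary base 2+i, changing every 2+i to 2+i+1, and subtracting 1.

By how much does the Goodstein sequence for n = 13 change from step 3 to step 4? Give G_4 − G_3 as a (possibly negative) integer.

264619

G_0=13  [base 2] 2^(2 + 1) + 2^2 + 1  →[2↦3]→  3^(3 + 1) + 3^3 + 1 = 109  −1 ⇒ G_1=108
G_1=108  [base 3] 3^(3 + 1) + 3^3  →[3↦4]→  4^(4 + 1) + 4^4 = 1280  −1 ⇒ G_2=1279
G_2=1279  [base 4] 4^(4 + 1) + 3·4^3 + 3·4^2 + 3·4 + 3  →[4↦5]→  5^(5 + 1) + 3·5^3 + 3·5^2 + 3·5 + 3 = 16093  −1 ⇒ G_3=16092
G_3=16092  [base 5] 5^(5 + 1) + 3·5^3 + 3·5^2 + 3·5 + 2  →[5↦6]→  6^(6 + 1) + 3·6^3 + 3·6^2 + 3·6 + 2 = 280712  −1 ⇒ G_4=280711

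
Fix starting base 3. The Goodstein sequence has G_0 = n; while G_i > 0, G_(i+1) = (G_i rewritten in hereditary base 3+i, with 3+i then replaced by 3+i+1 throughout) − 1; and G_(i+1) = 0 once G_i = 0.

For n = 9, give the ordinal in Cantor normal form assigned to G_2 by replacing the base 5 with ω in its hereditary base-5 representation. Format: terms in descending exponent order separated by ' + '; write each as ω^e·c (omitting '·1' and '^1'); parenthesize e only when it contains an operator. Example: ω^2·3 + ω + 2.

ω·3 + 2

base 3: 9 = 3^2; at 4: 4^2 = 16; next = 15
base 4: 15 = 3·4 + 3; at 5: 3·5 + 3 = 18; next = 17
base 5: 17 = 3·5 + 2; at 6: 3·6 + 2 = 20; next = 19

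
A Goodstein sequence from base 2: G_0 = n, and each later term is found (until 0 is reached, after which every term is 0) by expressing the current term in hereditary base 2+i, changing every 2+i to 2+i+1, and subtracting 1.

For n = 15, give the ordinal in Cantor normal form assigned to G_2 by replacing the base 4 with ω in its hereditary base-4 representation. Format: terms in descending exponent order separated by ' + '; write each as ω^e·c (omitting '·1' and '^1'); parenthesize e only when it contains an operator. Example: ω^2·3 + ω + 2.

ω^(ω + 1) + ω^ω + 3

G_0 = 15. HB_2(15) = 2^(2 + 1) + 2^2 + 2 + 1. Bump = 112. G_1 = 111.
G_1 = 111. HB_3(111) = 3^(3 + 1) + 3^3 + 3. Bump = 1284. G_2 = 1283.
G_2 = 1283. HB_4(1283) = 4^(4 + 1) + 4^4 + 3. Bump = 18753. G_3 = 18752.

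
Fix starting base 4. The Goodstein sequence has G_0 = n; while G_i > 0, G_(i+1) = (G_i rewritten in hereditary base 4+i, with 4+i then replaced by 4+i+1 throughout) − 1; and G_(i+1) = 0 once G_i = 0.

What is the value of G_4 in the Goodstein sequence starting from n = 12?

17

12 —HB4→ 3·4 —bump→ 3·5 = 15 —(−1)→ 14
14 —HB5→ 2·5 + 4 —bump→ 2·6 + 4 = 16 —(−1)→ 15
15 —HB6→ 2·6 + 3 —bump→ 2·7 + 3 = 17 —(−1)→ 16
16 —HB7→ 2·7 + 2 —bump→ 2·8 + 2 = 18 —(−1)→ 17
17 —HB8→ 2·8 + 1 —bump→ 2·9 + 1 = 19 —(−1)→ 18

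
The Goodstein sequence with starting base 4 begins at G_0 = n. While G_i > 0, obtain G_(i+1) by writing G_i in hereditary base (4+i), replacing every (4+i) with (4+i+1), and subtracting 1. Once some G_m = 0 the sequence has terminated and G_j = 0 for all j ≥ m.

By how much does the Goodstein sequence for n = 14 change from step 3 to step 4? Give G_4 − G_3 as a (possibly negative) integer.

(0) 14|_4 = 3·4 + 2 ↦ 3·5 + 2|_5 = 17 ⇒ 16
(1) 16|_5 = 3·5 + 1 ↦ 3·6 + 1|_6 = 19 ⇒ 18
(2) 18|_6 = 3·6 ↦ 3·7|_7 = 21 ⇒ 20
(3) 20|_7 = 2·7 + 6 ↦ 2·8 + 6|_8 = 22 ⇒ 21

1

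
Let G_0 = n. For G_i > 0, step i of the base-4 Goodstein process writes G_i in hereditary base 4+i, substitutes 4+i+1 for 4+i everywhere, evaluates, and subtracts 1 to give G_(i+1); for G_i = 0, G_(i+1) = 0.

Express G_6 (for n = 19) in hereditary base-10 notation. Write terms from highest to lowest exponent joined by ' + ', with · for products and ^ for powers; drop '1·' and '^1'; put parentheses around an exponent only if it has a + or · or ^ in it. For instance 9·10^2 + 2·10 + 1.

19 —HB4→ 4^2 + 3 —bump→ 5^2 + 3 = 28 —(−1)→ 27
27 —HB5→ 5^2 + 2 —bump→ 6^2 + 2 = 38 —(−1)→ 37
37 —HB6→ 6^2 + 1 —bump→ 7^2 + 1 = 50 —(−1)→ 49
49 —HB7→ 7^2 —bump→ 8^2 = 64 —(−1)→ 63
63 —HB8→ 7·8 + 7 —bump→ 7·9 + 7 = 70 —(−1)→ 69
69 —HB9→ 7·9 + 6 —bump→ 7·10 + 6 = 76 —(−1)→ 75
75 —HB10→ 7·10 + 5 —bump→ 7·11 + 5 = 82 —(−1)→ 81

7·10 + 5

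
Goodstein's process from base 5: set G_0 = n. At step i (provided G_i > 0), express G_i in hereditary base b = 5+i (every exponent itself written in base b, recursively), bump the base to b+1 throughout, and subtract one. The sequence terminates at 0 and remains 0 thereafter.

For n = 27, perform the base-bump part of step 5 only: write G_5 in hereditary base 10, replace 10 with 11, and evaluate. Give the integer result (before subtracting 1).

82

base 5: 27 = 5^2 + 2; at 6: 6^2 + 2 = 38; next = 37
base 6: 37 = 6^2 + 1; at 7: 7^2 + 1 = 50; next = 49
base 7: 49 = 7^2; at 8: 8^2 = 64; next = 63
base 8: 63 = 7·8 + 7; at 9: 7·9 + 7 = 70; next = 69
base 9: 69 = 7·9 + 6; at 10: 7·10 + 6 = 76; next = 75
base 10: 75 = 7·10 + 5; at 11: 7·11 + 5 = 82; next = 81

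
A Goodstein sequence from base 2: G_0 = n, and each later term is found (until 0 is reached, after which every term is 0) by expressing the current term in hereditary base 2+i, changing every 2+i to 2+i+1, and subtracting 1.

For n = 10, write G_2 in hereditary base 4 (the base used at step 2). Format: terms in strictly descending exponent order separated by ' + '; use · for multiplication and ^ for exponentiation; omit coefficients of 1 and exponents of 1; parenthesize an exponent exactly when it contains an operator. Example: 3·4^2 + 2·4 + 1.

4^(4 + 1) + 1

10 —HB2→ 2^(2 + 1) + 2 —bump→ 3^(3 + 1) + 3 = 84 —(−1)→ 83
83 —HB3→ 3^(3 + 1) + 2 —bump→ 4^(4 + 1) + 2 = 1026 —(−1)→ 1025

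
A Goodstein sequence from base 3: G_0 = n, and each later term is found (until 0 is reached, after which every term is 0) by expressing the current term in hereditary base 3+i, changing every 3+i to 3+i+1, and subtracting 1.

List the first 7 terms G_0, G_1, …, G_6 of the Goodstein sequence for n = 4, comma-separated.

G_0=4  [base 3] 3 + 1  →[3↦4]→  4 + 1 = 5  −1 ⇒ G_1=4
G_1=4  [base 4] 4  →[4↦5]→  5 = 5  −1 ⇒ G_2=4
G_2=4  [base 5] 4  →[5↦6]→  4 = 4  −1 ⇒ G_3=3
G_3=3  [base 6] 3  →[6↦7]→  3 = 3  −1 ⇒ G_4=2
G_4=2  [base 7] 2  →[7↦8]→  2 = 2  −1 ⇒ G_5=1
G_5=1  [base 8] 1  →[8↦9]→  1 = 1  −1 ⇒ G_6=0

4, 4, 4, 3, 2, 1, 0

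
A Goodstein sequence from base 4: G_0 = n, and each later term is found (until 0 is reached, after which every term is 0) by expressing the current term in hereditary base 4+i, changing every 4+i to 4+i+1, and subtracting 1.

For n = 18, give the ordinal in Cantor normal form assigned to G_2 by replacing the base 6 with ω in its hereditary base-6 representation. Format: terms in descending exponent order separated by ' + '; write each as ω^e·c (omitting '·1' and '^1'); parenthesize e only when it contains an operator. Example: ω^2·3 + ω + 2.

ω^2

i=0: 18 = 4^2 + 2 (b=4); 4→5: 5^2 + 2 = 27; 27−1 = 26
i=1: 26 = 5^2 + 1 (b=5); 5→6: 6^2 + 1 = 37; 37−1 = 36
i=2: 36 = 6^2 (b=6); 6→7: 7^2 = 49; 49−1 = 48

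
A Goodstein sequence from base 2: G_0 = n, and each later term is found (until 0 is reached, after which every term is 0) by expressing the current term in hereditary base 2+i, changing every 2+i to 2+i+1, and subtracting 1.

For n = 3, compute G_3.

G_0=3  [base 2] 2 + 1  →[2↦3]→  3 + 1 = 4  −1 ⇒ G_1=3
G_1=3  [base 3] 3  →[3↦4]→  4 = 4  −1 ⇒ G_2=3
G_2=3  [base 4] 3  →[4↦5]→  3 = 3  −1 ⇒ G_3=2

2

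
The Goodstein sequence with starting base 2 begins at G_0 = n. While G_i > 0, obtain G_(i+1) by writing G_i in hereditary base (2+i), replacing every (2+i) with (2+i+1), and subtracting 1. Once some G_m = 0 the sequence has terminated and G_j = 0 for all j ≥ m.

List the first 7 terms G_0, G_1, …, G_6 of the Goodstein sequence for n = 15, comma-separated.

15, 111, 1283, 18752, 326593, 6588344, 150994943

step 0: 15 = 2^(2 + 1) + 2^2 + 2 + 1; sub 3 for 2: 3^(3 + 1) + 3^3 + 3 + 1; = 112; G_1 = 112−1 = 111
step 1: 111 = 3^(3 + 1) + 3^3 + 3; sub 4 for 3: 4^(4 + 1) + 4^4 + 4; = 1284; G_2 = 1284−1 = 1283
step 2: 1283 = 4^(4 + 1) + 4^4 + 3; sub 5 for 4: 5^(5 + 1) + 5^5 + 3; = 18753; G_3 = 18753−1 = 18752
step 3: 18752 = 5^(5 + 1) + 5^5 + 2; sub 6 for 5: 6^(6 + 1) + 6^6 + 2; = 326594; G_4 = 326594−1 = 326593
step 4: 326593 = 6^(6 + 1) + 6^6 + 1; sub 7 for 6: 7^(7 + 1) + 7^7 + 1; = 6588345; G_5 = 6588345−1 = 6588344
step 5: 6588344 = 7^(7 + 1) + 7^7; sub 8 for 7: 8^(8 + 1) + 8^8; = 150994944; G_6 = 150994944−1 = 150994943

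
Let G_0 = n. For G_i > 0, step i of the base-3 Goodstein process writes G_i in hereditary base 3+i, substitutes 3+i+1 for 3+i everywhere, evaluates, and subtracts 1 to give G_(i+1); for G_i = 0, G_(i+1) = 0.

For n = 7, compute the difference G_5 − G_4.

0

i=0: 7 = 2·3 + 1 (b=3); 3→4: 2·4 + 1 = 9; 9−1 = 8
i=1: 8 = 2·4 (b=4); 4→5: 2·5 = 10; 10−1 = 9
i=2: 9 = 5 + 4 (b=5); 5→6: 6 + 4 = 10; 10−1 = 9
i=3: 9 = 6 + 3 (b=6); 6→7: 7 + 3 = 10; 10−1 = 9
i=4: 9 = 7 + 2 (b=7); 7→8: 8 + 2 = 10; 10−1 = 9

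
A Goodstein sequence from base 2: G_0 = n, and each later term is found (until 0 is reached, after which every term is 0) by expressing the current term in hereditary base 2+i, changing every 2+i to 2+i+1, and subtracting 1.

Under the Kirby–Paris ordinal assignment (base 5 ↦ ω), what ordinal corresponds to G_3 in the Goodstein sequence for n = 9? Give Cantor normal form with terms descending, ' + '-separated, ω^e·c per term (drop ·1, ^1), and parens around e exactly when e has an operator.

[0] 9 ≡ 2^(2 + 1) + 1 (base 2). Lift 3: 82. −1: 81.
[1] 81 ≡ 3^(3 + 1) (base 3). Lift 4: 1024. −1: 1023.
[2] 1023 ≡ 3·4^4 + 3·4^3 + 3·4^2 + 3·4 + 3 (base 4). Lift 5: 9843. −1: 9842.
[3] 9842 ≡ 3·5^5 + 3·5^3 + 3·5^2 + 3·5 + 2 (base 5). Lift 6: 140744. −1: 140743.

ω^ω·3 + ω^3·3 + ω^2·3 + ω·3 + 2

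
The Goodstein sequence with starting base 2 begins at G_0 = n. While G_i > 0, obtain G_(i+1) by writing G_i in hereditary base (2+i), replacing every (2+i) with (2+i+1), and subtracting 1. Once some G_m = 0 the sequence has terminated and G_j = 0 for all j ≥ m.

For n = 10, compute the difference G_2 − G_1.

(0) 10|_2 = 2^(2 + 1) + 2 ↦ 3^(3 + 1) + 3|_3 = 84 ⇒ 83
(1) 83|_3 = 3^(3 + 1) + 2 ↦ 4^(4 + 1) + 2|_4 = 1026 ⇒ 1025

942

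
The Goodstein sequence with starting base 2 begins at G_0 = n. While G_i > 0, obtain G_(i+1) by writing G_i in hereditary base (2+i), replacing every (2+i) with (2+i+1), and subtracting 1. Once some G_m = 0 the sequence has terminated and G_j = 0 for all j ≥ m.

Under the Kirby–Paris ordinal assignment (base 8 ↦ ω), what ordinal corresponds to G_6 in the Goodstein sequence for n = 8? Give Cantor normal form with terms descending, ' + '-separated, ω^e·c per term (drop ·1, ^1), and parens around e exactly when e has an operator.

8 —HB2→ 2^(2 + 1) —bump→ 3^(3 + 1) = 81 —(−1)→ 80
80 —HB3→ 2·3^3 + 2·3^2 + 2·3 + 2 —bump→ 2·4^4 + 2·4^2 + 2·4 + 2 = 554 —(−1)→ 553
553 —HB4→ 2·4^4 + 2·4^2 + 2·4 + 1 —bump→ 2·5^5 + 2·5^2 + 2·5 + 1 = 6311 —(−1)→ 6310
6310 —HB5→ 2·5^5 + 2·5^2 + 2·5 —bump→ 2·6^6 + 2·6^2 + 2·6 = 93396 —(−1)→ 93395
93395 —HB6→ 2·6^6 + 2·6^2 + 6 + 5 —bump→ 2·7^7 + 2·7^2 + 7 + 5 = 1647196 —(−1)→ 1647195
1647195 —HB7→ 2·7^7 + 2·7^2 + 7 + 4 —bump→ 2·8^8 + 2·8^2 + 8 + 4 = 33554572 —(−1)→ 33554571

ω^ω·2 + ω^2·2 + ω + 3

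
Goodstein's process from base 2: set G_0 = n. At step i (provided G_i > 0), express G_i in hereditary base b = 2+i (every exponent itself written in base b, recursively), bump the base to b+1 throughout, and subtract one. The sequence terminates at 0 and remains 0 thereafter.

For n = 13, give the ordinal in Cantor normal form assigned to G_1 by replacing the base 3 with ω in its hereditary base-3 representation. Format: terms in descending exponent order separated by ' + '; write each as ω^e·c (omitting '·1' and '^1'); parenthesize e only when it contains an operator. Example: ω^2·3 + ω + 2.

step 0: 13 = 2^(2 + 1) + 2^2 + 1; sub 3 for 2: 3^(3 + 1) + 3^3 + 1; = 109; G_1 = 109−1 = 108
step 1: 108 = 3^(3 + 1) + 3^3; sub 4 for 3: 4^(4 + 1) + 4^4; = 1280; G_2 = 1280−1 = 1279

ω^(ω + 1) + ω^ω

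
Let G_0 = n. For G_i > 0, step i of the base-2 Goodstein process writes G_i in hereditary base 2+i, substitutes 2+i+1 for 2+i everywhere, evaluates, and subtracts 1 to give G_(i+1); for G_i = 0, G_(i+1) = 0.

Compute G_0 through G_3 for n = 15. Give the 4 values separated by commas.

15, 111, 1283, 18752

step 0: 15 = 2^(2 + 1) + 2^2 + 2 + 1; sub 3 for 2: 3^(3 + 1) + 3^3 + 3 + 1; = 112; G_1 = 112−1 = 111
step 1: 111 = 3^(3 + 1) + 3^3 + 3; sub 4 for 3: 4^(4 + 1) + 4^4 + 4; = 1284; G_2 = 1284−1 = 1283
step 2: 1283 = 4^(4 + 1) + 4^4 + 3; sub 5 for 4: 5^(5 + 1) + 5^5 + 3; = 18753; G_3 = 18753−1 = 18752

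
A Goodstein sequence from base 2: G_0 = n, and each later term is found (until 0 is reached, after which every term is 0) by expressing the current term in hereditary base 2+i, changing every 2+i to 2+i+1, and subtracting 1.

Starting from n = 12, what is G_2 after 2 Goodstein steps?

(0) 12|_2 = 2^(2 + 1) + 2^2 ↦ 3^(3 + 1) + 3^3|_3 = 108 ⇒ 107
(1) 107|_3 = 3^(3 + 1) + 2·3^2 + 2·3 + 2 ↦ 4^(4 + 1) + 2·4^2 + 2·4 + 2|_4 = 1066 ⇒ 1065
(2) 1065|_4 = 4^(4 + 1) + 2·4^2 + 2·4 + 1 ↦ 5^(5 + 1) + 2·5^2 + 2·5 + 1|_5 = 15686 ⇒ 15685

1065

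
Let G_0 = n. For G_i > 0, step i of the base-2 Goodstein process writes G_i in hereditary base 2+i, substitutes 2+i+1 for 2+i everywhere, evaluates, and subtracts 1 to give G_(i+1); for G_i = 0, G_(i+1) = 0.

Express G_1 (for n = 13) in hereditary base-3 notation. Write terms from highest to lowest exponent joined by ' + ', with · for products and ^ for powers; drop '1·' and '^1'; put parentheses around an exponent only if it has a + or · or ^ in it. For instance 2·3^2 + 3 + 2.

3^(3 + 1) + 3^3

13 —HB2→ 2^(2 + 1) + 2^2 + 1 —bump→ 3^(3 + 1) + 3^3 + 1 = 109 —(−1)→ 108
108 —HB3→ 3^(3 + 1) + 3^3 —bump→ 4^(4 + 1) + 4^4 = 1280 —(−1)→ 1279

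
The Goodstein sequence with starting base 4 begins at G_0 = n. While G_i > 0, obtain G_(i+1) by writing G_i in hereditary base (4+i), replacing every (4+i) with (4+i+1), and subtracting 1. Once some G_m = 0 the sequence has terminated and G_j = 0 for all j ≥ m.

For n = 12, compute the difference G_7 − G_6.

[0] 12 ≡ 3·4 (base 4). Lift 5: 15. −1: 14.
[1] 14 ≡ 2·5 + 4 (base 5). Lift 6: 16. −1: 15.
[2] 15 ≡ 2·6 + 3 (base 6). Lift 7: 17. −1: 16.
[3] 16 ≡ 2·7 + 2 (base 7). Lift 8: 18. −1: 17.
[4] 17 ≡ 2·8 + 1 (base 8). Lift 9: 19. −1: 18.
[5] 18 ≡ 2·9 (base 9). Lift 10: 20. −1: 19.
[6] 19 ≡ 10 + 9 (base 10). Lift 11: 20. −1: 19.

0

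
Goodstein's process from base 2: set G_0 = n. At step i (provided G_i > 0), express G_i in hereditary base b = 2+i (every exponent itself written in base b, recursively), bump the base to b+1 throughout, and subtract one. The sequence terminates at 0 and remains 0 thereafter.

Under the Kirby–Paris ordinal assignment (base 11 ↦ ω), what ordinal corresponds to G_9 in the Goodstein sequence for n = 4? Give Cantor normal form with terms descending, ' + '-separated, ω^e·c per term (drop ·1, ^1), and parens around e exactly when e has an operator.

(0) 4|_2 = 2^2 ↦ 3^3|_3 = 27 ⇒ 26
(1) 26|_3 = 2·3^2 + 2·3 + 2 ↦ 2·4^2 + 2·4 + 2|_4 = 42 ⇒ 41
(2) 41|_4 = 2·4^2 + 2·4 + 1 ↦ 2·5^2 + 2·5 + 1|_5 = 61 ⇒ 60
(3) 60|_5 = 2·5^2 + 2·5 ↦ 2·6^2 + 2·6|_6 = 84 ⇒ 83
(4) 83|_6 = 2·6^2 + 6 + 5 ↦ 2·7^2 + 7 + 5|_7 = 110 ⇒ 109
(5) 109|_7 = 2·7^2 + 7 + 4 ↦ 2·8^2 + 8 + 4|_8 = 140 ⇒ 139
(6) 139|_8 = 2·8^2 + 8 + 3 ↦ 2·9^2 + 9 + 3|_9 = 174 ⇒ 173
(7) 173|_9 = 2·9^2 + 9 + 2 ↦ 2·10^2 + 10 + 2|_10 = 212 ⇒ 211
(8) 211|_10 = 2·10^2 + 10 + 1 ↦ 2·11^2 + 11 + 1|_11 = 254 ⇒ 253

ω^2·2 + ω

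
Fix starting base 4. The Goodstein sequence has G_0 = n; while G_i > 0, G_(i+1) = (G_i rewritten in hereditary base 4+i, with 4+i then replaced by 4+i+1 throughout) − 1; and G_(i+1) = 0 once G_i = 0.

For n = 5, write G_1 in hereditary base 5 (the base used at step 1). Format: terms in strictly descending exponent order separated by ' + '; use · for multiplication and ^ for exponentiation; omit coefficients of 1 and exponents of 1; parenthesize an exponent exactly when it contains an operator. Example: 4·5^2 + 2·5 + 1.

step 0: 5 = 4 + 1; sub 5 for 4: 5 + 1; = 6; G_1 = 6−1 = 5
step 1: 5 = 5; sub 6 for 5: 6; = 6; G_2 = 6−1 = 5

5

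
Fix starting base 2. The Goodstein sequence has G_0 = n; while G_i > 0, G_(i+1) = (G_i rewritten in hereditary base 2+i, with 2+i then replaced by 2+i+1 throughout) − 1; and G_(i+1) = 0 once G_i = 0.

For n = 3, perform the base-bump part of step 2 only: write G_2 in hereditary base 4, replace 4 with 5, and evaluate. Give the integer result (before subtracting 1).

base 2: 3 = 2 + 1; at 3: 3 + 1 = 4; next = 3
base 3: 3 = 3; at 4: 4 = 4; next = 3

3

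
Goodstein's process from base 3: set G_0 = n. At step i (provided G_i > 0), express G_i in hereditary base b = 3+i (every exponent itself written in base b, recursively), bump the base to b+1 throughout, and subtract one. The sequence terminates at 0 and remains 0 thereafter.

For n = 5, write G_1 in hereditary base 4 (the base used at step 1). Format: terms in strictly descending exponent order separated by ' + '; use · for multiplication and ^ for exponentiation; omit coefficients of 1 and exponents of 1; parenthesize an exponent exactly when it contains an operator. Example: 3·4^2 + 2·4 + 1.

5 —HB3→ 3 + 2 —bump→ 4 + 2 = 6 —(−1)→ 5
5 —HB4→ 4 + 1 —bump→ 5 + 1 = 6 —(−1)→ 5

4 + 1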